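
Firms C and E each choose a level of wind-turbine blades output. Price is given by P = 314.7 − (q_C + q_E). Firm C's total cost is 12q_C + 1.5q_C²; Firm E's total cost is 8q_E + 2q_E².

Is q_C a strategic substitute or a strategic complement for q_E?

Firm C's profit: π = q_C(314.7 − (q_C + q_E)) − 12q_C − 1.5q_C².
∂π/∂q_C = 302.7 − 5q_C − q_E = 0, so q_C = 60.54 − 0.2q_E.
The best-response slope dq_C/dq_E = −0.2 < 0: the reaction function is downward-sloping, so the choices are strategic substitutes.

strategic substitutes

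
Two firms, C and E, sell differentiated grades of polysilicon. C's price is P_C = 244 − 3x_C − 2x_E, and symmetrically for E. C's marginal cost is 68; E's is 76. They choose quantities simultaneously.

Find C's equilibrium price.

135.5

Firm C's profit: π = x_C(244 − 3x_C − 2x_E) − 68x_C.
∂π/∂x_C = 176 − 6x_C − 2x_E = 0 ⇒ x_C = 88/3 − (1/3)x_E.
Similarly x_E = 28 − (1/3)x_C.
Substituting the second reaction function into the first: x_C = 88/3 − (1/3)(28 − (1/3)x_C), which gives (8/9)x_C = 20 ⇒ x_C = 22.5.
Then x_E = 28 − (1/3)·22.5 = 20.5.
P_C = 244 − 3·22.5 − 2·20.5 = 135.5.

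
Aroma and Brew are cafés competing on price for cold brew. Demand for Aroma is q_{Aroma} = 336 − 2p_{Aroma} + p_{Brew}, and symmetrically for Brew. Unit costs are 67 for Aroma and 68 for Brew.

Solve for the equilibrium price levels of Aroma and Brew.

156.8, 157.2

Aroma's profit: π = (p_{Aroma} − 67)(336 − 2p_{Aroma} + p_{Brew}).
∂π/∂p_{Aroma} = 470 − 4p_{Aroma} + p_{Brew} = 0 ⇒ p_{Aroma} = 117.5 + 0.25p_{Brew}.
Similarly p_{Brew} = 118 + 0.25p_{Aroma}.
Plugging p_{Brew} into Aroma's best response: p_{Aroma} = 117.5 + 0.25(118 + 0.25p_{Aroma}) ⇒ 0.9375p_{Aroma} = 147, so p_{Aroma} = 156.8.
Then p_{Brew} = 118 + 0.25·156.8 = 157.2.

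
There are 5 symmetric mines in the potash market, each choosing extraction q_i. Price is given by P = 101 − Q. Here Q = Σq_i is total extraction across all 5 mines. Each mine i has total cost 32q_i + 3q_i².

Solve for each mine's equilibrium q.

A representative mine's profit is π_i = q_i(101 − Q) − 32q_i − 3q_i², with Q = q_i + Σ_{j≠i} q_j.
First-order condition: 69 − 8q_i − Σ_{j≠i} q_j = 0.
In a symmetric equilibrium every mine chooses the same q, so Σ_{j≠i} q_j = 4q. The condition becomes 69 − 12q = 0, giving q = 69/12 = 5.75.

5.75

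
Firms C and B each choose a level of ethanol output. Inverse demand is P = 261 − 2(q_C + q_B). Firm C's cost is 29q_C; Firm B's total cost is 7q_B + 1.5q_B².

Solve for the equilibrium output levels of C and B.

46.5, 23

Firm C's profit: π = q_C(261 − 2(q_C + q_B)) − 29q_C.
∂π/∂q_C = 232 − 4q_C − 2q_B = 0, so q_C = 58 − 0.5q_B.
For B: ∂π/∂q_B = 254 − 7q_B − 2q_C = 0 ⇒ q_B = 254/7 − (2/7)q_C.
Solving the two reaction functions simultaneously: (1 − (−0.5)(−2/7))q_C = 58 − 0.5·(254/7), so (6/7)q_C = 279/7 and q_C = 46.5.
Then q_B = 254/7 − (2/7)·46.5 = 23.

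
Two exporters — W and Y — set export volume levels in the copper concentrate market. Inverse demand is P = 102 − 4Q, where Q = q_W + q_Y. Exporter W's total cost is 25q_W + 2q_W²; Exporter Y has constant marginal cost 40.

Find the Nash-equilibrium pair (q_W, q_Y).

Exporter W's profit: π = q_W(102 − 4(q_W + q_Y)) − 25q_W − 2q_W².
∂π/∂q_W = 77 − 12q_W − 4q_Y = 0, so q_W = 77/12 − (1/3)q_Y.
For Y: ∂π/∂q_Y = 62 − 8q_Y − 4q_W = 0 ⇒ q_Y = 7.75 − 0.5q_W.
Plugging q_Y into W's best response: q_W = 77/12 − (1/3)(7.75 − 0.5q_W) ⇒ (5/6)q_W = 23/6, so q_W = 4.6.
Then q_Y = 7.75 − 0.5·4.6 = 5.45.

4.6, 5.45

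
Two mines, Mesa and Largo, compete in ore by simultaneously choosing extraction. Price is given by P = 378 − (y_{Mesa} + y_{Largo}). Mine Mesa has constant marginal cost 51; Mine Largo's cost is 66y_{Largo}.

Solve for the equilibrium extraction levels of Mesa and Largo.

114, 99

Mine Mesa's profit: π = y_{Mesa}(378 − (y_{Mesa} + y_{Largo})) − 51y_{Mesa}.
∂π/∂y_{Mesa} = 327 − 2y_{Mesa} − y_{Largo} = 0, so y_{Mesa} = 163.5 − 0.5y_{Largo}.
By the same steps for Largo: y_{Largo} = 156 − 0.5y_{Mesa}.
Plugging y_{Largo} into Mesa's best response: y_{Mesa} = 163.5 − 0.5(156 − 0.5y_{Mesa}) ⇒ 0.75y_{Mesa} = 85.5, so y_{Mesa} = 114.
Then y_{Largo} = 156 − 0.5·114 = 99.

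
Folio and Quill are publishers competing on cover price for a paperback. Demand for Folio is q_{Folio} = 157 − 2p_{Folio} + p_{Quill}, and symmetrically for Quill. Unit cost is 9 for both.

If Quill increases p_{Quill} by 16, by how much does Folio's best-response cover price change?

4

Folio's profit: π = (p_{Folio} − 9)(157 − 2p_{Folio} + p_{Quill}).
∂π/∂p_{Folio} = 175 − 4p_{Folio} + p_{Quill} = 0 ⇒ p_{Folio} = 43.75 + 0.25p_{Quill}.
The reaction-function slope is 0.25, so a 16-unit rise in p_{Quill} moves p_{Folio} by 0.25 × 16 = 4. Folio's best response rises — the actions are strategic complements.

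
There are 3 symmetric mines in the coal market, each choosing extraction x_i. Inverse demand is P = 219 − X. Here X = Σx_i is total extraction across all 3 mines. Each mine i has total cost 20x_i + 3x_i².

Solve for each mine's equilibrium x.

19.9

A representative mine's profit is π_i = x_i(219 − X) − 20x_i − 3x_i², with X = x_i + Σ_{j≠i} x_j.
First-order condition: 199 − 8x_i − Σ_{j≠i} x_j = 0.
In a symmetric equilibrium every mine chooses the same x, so Σ_{j≠i} x_j = 2x. The condition becomes 199 − 10x = 0, giving x = 199/10 = 19.9.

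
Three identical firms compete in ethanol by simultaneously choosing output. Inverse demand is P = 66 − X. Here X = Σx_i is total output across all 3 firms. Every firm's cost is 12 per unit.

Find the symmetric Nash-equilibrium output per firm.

A representative firm's profit is π_i = x_i(66 − X) − 12x_i, with X = x_i + Σ_{j≠i} x_j.
First-order condition: 54 − 2x_i − Σ_{j≠i} x_j = 0.
Imposing symmetry (x_j = x for all j) turns Σ_{j≠i} x_j into 2x, so 54 = 4x and x = 13.5.

13.5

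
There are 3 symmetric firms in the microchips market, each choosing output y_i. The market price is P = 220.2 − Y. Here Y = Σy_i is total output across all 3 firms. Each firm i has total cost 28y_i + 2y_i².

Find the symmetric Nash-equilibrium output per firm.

24.025

A representative firm's profit is π_i = y_i(220.2 − Y) − 28y_i − 2y_i², with Y = y_i + Σ_{j≠i} y_j.
First-order condition: 192.2 − 6y_i − Σ_{j≠i} y_j = 0.
With identical firms, set every y_j = y: then 192.2 − 6y − 2y = 0, i.e. y = 192.2/8 = 24.025.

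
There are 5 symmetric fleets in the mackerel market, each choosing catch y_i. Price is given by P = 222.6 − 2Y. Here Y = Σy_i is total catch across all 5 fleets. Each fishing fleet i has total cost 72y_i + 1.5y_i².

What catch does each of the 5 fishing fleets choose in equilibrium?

10.04

A representative fishing fleet's profit is π_i = y_i(222.6 − 2Y) − 72y_i − 1.5y_i², with Y = y_i + Σ_{j≠i} y_j.
First-order condition: 150.6 − 7y_i − 2Σ_{j≠i} y_j = 0.
In a symmetric equilibrium every fishing fleet chooses the same y, so Σ_{j≠i} y_j = 4y. The condition becomes 150.6 − 15y = 0, giving y = 150.6/15 = 10.04.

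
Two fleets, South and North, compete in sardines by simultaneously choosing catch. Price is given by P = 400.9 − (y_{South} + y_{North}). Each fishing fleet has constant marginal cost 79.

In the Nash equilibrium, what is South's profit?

Fishing fleet South's profit: π = y_{South}(400.9 − (y_{South} + y_{North})) − 79y_{South}.
∂π/∂y_{South} = 321.9 − 2y_{South} − y_{North} = 0, so y_{South} = 160.95 − 0.5y_{North}.
The game is symmetric, so in equilibrium y_{North} = y_{South}: the reaction function gives 1.5y_{South} = 160.95, hence y_{South} = 107.3.
Price P = 400.9 − 214.6 = 186.3.
South's profit: (186.3 − 79)·107.3 = 11513.29.

11513.29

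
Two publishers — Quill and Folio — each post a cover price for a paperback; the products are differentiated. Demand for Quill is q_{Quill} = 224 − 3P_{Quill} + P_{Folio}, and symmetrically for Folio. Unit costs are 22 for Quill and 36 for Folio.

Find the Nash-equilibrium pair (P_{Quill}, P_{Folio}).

59.2, 65.2

Quill's profit: π = (P_{Quill} − 22)(224 − 3P_{Quill} + P_{Folio}).
∂π/∂P_{Quill} = 290 − 6P_{Quill} + P_{Folio} = 0 ⇒ P_{Quill} = 145/3 + (1/6)P_{Folio}.
Similarly P_{Folio} = 166/3 + (1/6)P_{Quill}.
Substituting the second reaction function into the first: P_{Quill} = 145/3 + (1/6)(166/3 + (1/6)P_{Quill}), which gives (35/36)P_{Quill} = 518/9 ⇒ P_{Quill} = 59.2.
Then P_{Folio} = 166/3 + (1/6)·59.2 = 65.2.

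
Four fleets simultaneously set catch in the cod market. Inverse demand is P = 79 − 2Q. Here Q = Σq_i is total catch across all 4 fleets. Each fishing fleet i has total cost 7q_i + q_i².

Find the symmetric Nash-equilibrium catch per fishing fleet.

6

A representative fishing fleet's profit is π_i = q_i(79 − 2Q) − 7q_i − q_i², with Q = q_i + Σ_{j≠i} q_j.
First-order condition: 72 − 6q_i − 2Σ_{j≠i} q_j = 0.
With identical fishing fleets, set every q_j = q: then 72 − 6q − 6q = 0, i.e. q = 72/12 = 6.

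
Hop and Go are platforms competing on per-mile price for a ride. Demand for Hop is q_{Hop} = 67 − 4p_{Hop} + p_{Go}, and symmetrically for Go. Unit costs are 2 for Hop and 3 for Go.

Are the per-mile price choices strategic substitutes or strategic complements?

strategic complements

Hop's profit: π = (p_{Hop} − 2)(67 − 4p_{Hop} + p_{Go}).
∂π/∂p_{Hop} = 75 − 8p_{Hop} + p_{Go} = 0 ⇒ p_{Hop} = 9.375 + 0.125p_{Go}.
The best-response slope dp_{Hop}/dp_{Go} = 0.125 > 0: the reaction function is upward-sloping, so the choices are strategic complements.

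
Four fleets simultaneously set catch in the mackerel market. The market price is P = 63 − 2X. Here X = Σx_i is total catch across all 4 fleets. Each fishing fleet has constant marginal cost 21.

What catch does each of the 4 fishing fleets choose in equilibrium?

4.2

A representative fishing fleet's profit is π_i = x_i(63 − 2X) − 21x_i, with X = x_i + Σ_{j≠i} x_j.
First-order condition: 42 − 4x_i − 2Σ_{j≠i} x_j = 0.
Imposing symmetry (x_j = x for all j) turns Σ_{j≠i} x_j into 3x, so 42 = 10x and x = 4.2.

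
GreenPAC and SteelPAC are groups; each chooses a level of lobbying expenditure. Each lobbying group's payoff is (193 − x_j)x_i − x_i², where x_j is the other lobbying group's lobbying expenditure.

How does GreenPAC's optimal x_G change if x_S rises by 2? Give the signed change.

-1

GreenPAC's payoff is (193 − x_S)x_G − x_G².
∂π/∂x_G = 193 − x_S − 2x_G = 0, so x_G = 96.5 − 0.5x_S.
The reaction-function slope is −0.5, so a 2-unit rise in x_S moves x_G by −0.5 × 2 = −1. GreenPAC's best response falls — the actions are strategic substitutes.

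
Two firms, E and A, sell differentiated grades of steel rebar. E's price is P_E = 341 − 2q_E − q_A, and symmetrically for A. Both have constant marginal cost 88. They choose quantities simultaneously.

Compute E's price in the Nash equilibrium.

Firm E's profit: π = q_E(341 − 2q_E − q_A) − 88q_E.
∂π/∂q_E = 253 − 4q_E − q_A = 0 ⇒ q_E = 63.25 − 0.25q_A.
By symmetry q_A = q_E; substituting into the reaction function, 1.25q_E = 63.25 and q_E = 50.6.
P_E = 341 − 2·50.6 − 50.6 = 189.2.

189.2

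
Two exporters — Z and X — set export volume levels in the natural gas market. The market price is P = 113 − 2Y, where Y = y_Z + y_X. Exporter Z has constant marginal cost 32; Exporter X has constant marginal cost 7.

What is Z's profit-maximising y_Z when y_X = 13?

Exporter Z's profit: π = y_Z(113 − 2(y_Z + y_X)) − 32y_Z.
∂π/∂y_Z = 81 − 4y_Z − 2y_X = 0, so y_Z = 20.25 − 0.5y_X.
At y_X = 13: y_Z = 20.25 − 0.5·13 = 13.75.

13.75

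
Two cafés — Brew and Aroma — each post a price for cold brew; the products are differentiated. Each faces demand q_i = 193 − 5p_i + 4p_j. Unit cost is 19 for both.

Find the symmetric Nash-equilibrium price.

48

Brew's profit: π = (p_{Brew} − 19)(193 − 5p_{Brew} + 4p_{Aroma}).
∂π/∂p_{Brew} = 288 − 10p_{Brew} + 4p_{Aroma} = 0 ⇒ p_{Brew} = 28.8 + 0.4p_{Aroma}.
Setting p_{Brew} = p_{Aroma} in the reaction function: p_{Brew} = 28.8 + 0.4p_{Brew}, so p_{Brew} = 28.8 / 0.6 = 48.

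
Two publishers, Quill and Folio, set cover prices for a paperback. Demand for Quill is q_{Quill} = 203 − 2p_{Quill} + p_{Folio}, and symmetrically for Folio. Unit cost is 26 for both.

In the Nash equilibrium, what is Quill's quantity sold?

Quill's profit: π = (p_{Quill} − 26)(203 − 2p_{Quill} + p_{Folio}).
∂π/∂p_{Quill} = 255 − 4p_{Quill} + p_{Folio} = 0 ⇒ p_{Quill} = 63.75 + 0.25p_{Folio}.
The game is symmetric, so in equilibrium p_{Folio} = p_{Quill}: the reaction function gives 0.75p_{Quill} = 63.75, hence p_{Quill} = 85.
q_{Quill} = 203 − 2·85 + 85 = 118.

118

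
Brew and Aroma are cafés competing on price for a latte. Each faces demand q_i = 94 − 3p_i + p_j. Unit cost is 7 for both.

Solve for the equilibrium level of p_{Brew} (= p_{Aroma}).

Brew's profit: π = (p_{Brew} − 7)(94 − 3p_{Brew} + p_{Aroma}).
∂π/∂p_{Brew} = 115 − 6p_{Brew} + p_{Aroma} = 0 ⇒ p_{Brew} = 115/6 + (1/6)p_{Aroma}.
Setting p_{Brew} = p_{Aroma} in the reaction function: p_{Brew} = 115/6 + (1/6)p_{Brew}, so p_{Brew} = (115/6) / (5/6) = 23.

23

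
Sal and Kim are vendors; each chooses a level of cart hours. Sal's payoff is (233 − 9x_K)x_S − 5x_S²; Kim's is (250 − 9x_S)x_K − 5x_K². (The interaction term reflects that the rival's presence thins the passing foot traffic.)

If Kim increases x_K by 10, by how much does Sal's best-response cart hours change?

Expanding Sal's payoff: 233x_S − 9x_Kx_S − 5x_S².
∂π/∂x_S = 233 − 9x_K − 10x_S = 0, so x_S = 23.3 − 0.9x_K.
The reaction-function slope is −0.9, so a 10-unit rise in x_K moves x_S by −0.9 × 10 = −9. Sal's best response falls — the actions are strategic substitutes.

-9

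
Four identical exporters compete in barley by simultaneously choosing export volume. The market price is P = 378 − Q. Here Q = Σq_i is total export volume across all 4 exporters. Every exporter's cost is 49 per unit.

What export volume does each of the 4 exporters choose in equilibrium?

65.8

A representative exporter's profit is π_i = q_i(378 − Q) − 49q_i, with Q = q_i + Σ_{j≠i} q_j.
First-order condition: 329 − 2q_i − Σ_{j≠i} q_j = 0.
With identical exporters, set every q_j = q: then 329 − 2q − 3q = 0, i.e. q = 329/5 = 65.8.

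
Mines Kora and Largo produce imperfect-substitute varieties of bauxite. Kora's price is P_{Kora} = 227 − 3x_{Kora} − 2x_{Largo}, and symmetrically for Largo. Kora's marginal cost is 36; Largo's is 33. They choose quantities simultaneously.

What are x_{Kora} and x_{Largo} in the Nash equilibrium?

23.6875, 24.4375

Mine Kora's profit: π = x_{Kora}(227 − 3x_{Kora} − 2x_{Largo}) − 36x_{Kora}.
∂π/∂x_{Kora} = 191 − 6x_{Kora} − 2x_{Largo} = 0 ⇒ x_{Kora} = 191/6 − (1/3)x_{Largo}.
Similarly x_{Largo} = 97/3 − (1/3)x_{Kora}.
Plugging x_{Largo} into Kora's best response: x_{Kora} = 191/6 − (1/3)(97/3 − (1/3)x_{Kora}) ⇒ (8/9)x_{Kora} = 379/18, so x_{Kora} = 23.6875.
Then x_{Largo} = 97/3 − (1/3)·23.6875 = 24.4375.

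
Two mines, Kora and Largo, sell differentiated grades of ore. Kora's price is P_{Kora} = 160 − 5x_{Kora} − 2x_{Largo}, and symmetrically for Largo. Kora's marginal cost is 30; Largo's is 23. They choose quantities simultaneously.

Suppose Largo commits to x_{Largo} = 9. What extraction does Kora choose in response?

11.2

Mine Kora's profit: π = x_{Kora}(160 − 5x_{Kora} − 2x_{Largo}) − 30x_{Kora}.
∂π/∂x_{Kora} = 130 − 10x_{Kora} − 2x_{Largo} = 0 ⇒ x_{Kora} = 13 − 0.2x_{Largo}.
At x_{Largo} = 9: x_{Kora} = 13 − 0.2·9 = 11.2.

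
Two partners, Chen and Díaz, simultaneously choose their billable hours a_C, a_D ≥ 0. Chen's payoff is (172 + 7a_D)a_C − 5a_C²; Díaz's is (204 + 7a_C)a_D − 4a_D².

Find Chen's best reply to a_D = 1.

17.9

Expanding Chen's payoff: 172a_C + 7a_Da_C − 5a_C².
∂π/∂a_C = 172 + 7a_D − 10a_C = 0, so a_C = 17.2 + 0.7a_D.
At a_D = 1: a_C = 17.2 + 0.7·1 = 17.9.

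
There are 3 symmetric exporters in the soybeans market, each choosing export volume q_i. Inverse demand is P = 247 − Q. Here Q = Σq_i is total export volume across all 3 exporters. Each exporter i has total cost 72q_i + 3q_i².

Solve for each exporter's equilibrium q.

A representative exporter's profit is π_i = q_i(247 − Q) − 72q_i − 3q_i², with Q = q_i + Σ_{j≠i} q_j.
First-order condition: 175 − 8q_i − Σ_{j≠i} q_j = 0.
In a symmetric equilibrium every exporter chooses the same q, so Σ_{j≠i} q_j = 2q. The condition becomes 175 − 10q = 0, giving q = 175/10 = 17.5.

17.5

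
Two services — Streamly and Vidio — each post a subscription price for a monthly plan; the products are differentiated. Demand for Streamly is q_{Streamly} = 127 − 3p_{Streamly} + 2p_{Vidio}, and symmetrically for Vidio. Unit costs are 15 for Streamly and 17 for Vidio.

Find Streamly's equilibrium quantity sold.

85.125

Streamly's profit: π = (p_{Streamly} − 15)(127 − 3p_{Streamly} + 2p_{Vidio}).
∂π/∂p_{Streamly} = 172 − 6p_{Streamly} + 2p_{Vidio} = 0 ⇒ p_{Streamly} = 86/3 + (1/3)p_{Vidio}.
Similarly p_{Vidio} = 89/3 + (1/3)p_{Streamly}.
Solving the two reaction functions simultaneously: (1 − (1/3)(1/3))p_{Streamly} = 86/3 + (1/3)·(89/3), so (8/9)p_{Streamly} = 347/9 and p_{Streamly} = 43.375.
Then p_{Vidio} = 89/3 + (1/3)·43.375 = 44.125.
q_{Streamly} = 127 − 3·43.375 + 2·44.125 = 85.125.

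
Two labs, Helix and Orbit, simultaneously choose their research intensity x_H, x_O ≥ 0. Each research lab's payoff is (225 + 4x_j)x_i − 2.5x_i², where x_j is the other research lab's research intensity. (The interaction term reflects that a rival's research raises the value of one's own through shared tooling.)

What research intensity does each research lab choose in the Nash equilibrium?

225

Helix's payoff is (225 + 4x_O)x_H − 2.5x_H².
∂π/∂x_H = 225 + 4x_O − 5x_H = 0, so x_H = 45 + 0.8x_O.
The game is symmetric, so in equilibrium x_O = x_H: the reaction function gives 0.2x_H = 45, hence x_H = 225.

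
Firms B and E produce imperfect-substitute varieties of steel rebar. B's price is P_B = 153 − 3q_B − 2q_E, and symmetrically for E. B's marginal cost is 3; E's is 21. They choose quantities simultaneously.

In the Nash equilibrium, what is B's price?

62.625

Firm B's profit: π = q_B(153 − 3q_B − 2q_E) − 3q_B.
∂π/∂q_B = 150 − 6q_B − 2q_E = 0 ⇒ q_B = 25 − (1/3)q_E.
Similarly q_E = 22 − (1/3)q_B.
Solving the two reaction functions simultaneously: (1 − (−1/3)(−1/3))q_B = 25 − (1/3)·22, so (8/9)q_B = 53/3 and q_B = 19.875.
Then q_E = 22 − (1/3)·19.875 = 15.375.
P_B = 153 − 3·19.875 − 2·15.375 = 62.625.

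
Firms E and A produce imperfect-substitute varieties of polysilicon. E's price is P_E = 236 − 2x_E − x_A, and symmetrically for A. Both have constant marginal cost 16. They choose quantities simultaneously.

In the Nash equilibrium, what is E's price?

Firm E's profit: π = x_E(236 − 2x_E − x_A) − 16x_E.
∂π/∂x_E = 220 − 4x_E − x_A = 0 ⇒ x_E = 55 − 0.25x_A.
By symmetry x_A = x_E; substituting into the reaction function, 1.25x_E = 55 and x_E = 44.
P_E = 236 − 2·44 − 44 = 104.

104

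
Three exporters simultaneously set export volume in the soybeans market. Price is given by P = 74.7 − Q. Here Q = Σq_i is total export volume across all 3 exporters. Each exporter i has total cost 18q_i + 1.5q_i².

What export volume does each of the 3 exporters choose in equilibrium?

A representative exporter's profit is π_i = q_i(74.7 − Q) − 18q_i − 1.5q_i², with Q = q_i + Σ_{j≠i} q_j.
First-order condition: 56.7 − 5q_i − Σ_{j≠i} q_j = 0.
Imposing symmetry (q_j = q for all j) turns Σ_{j≠i} q_j into 2q, so 56.7 = 7q and q = 8.1.

8.1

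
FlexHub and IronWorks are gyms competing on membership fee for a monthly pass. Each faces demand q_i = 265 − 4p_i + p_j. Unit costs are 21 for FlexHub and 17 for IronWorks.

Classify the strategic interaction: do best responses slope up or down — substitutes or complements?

FlexHub's profit: π = (p_{FlexHub} − 21)(265 − 4p_{FlexHub} + p_{IronWorks}).
∂π/∂p_{FlexHub} = 349 − 8p_{FlexHub} + p_{IronWorks} = 0 ⇒ p_{FlexHub} = 43.625 + 0.125p_{IronWorks}.
The best-response slope dp_{FlexHub}/dp_{IronWorks} = 0.125 > 0: the reaction function is upward-sloping, so the choices are strategic complements.

strategic complements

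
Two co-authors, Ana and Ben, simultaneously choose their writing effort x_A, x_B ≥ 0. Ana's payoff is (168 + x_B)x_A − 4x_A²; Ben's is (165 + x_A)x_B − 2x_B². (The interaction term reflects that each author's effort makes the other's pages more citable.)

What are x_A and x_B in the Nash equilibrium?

27, 48

Expanding Ana's payoff: 168x_A + x_Bx_A − 4x_A².
∂π/∂x_A = 168 + x_B − 8x_A = 0, so x_A = 21 + 0.125x_B.
Likewise for Ben: x_B = 41.25 + 0.25x_A.
Solving the two reaction functions simultaneously: (1 − (0.125)(0.25))x_A = 21 + 0.125·41.25, so (31/32)x_A = 837/32 and x_A = 27.
Then x_B = 41.25 + 0.25·27 = 48.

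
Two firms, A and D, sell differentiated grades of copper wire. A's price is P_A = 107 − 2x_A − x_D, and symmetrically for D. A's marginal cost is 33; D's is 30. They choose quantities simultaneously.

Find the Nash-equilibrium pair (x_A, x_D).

14.6, 15.6

Firm A's profit: π = x_A(107 − 2x_A − x_D) − 33x_A.
∂π/∂x_A = 74 − 4x_A − x_D = 0 ⇒ x_A = 18.5 − 0.25x_D.
Similarly x_D = 19.25 − 0.25x_A.
Substituting the second reaction function into the first: x_A = 18.5 − 0.25(19.25 − 0.25x_A), which gives 0.9375x_A = 13.6875 ⇒ x_A = 14.6.
Then x_D = 19.25 − 0.25·14.6 = 15.6.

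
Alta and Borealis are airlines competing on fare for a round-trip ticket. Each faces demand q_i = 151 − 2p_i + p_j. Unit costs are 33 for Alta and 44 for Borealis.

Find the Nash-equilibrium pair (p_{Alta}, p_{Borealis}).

73.8, 78.2

Alta's profit: π = (p_{Alta} − 33)(151 − 2p_{Alta} + p_{Borealis}).
∂π/∂p_{Alta} = 217 − 4p_{Alta} + p_{Borealis} = 0 ⇒ p_{Alta} = 54.25 + 0.25p_{Borealis}.
Similarly p_{Borealis} = 59.75 + 0.25p_{Alta}.
Substituting the second reaction function into the first: p_{Alta} = 54.25 + 0.25(59.75 + 0.25p_{Alta}), which gives 0.9375p_{Alta} = 69.1875 ⇒ p_{Alta} = 73.8.
Then p_{Borealis} = 59.75 + 0.25·73.8 = 78.2.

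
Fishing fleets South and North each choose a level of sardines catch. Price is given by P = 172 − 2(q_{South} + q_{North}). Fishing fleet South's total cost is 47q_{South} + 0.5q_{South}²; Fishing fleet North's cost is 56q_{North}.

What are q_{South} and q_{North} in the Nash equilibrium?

Fishing fleet South's profit: π = q_{South}(172 − 2(q_{South} + q_{North})) − 47q_{South} − 0.5q_{South}².
∂π/∂q_{South} = 125 − 5q_{South} − 2q_{North} = 0, so q_{South} = 25 − 0.4q_{North}.
For North: ∂π/∂q_{North} = 116 − 4q_{North} − 2q_{South} = 0 ⇒ q_{North} = 29 − 0.5q_{South}.
Plugging q_{North} into South's best response: q_{South} = 25 − 0.4(29 − 0.5q_{South}) ⇒ 0.8q_{South} = 13.4, so q_{South} = 16.75.
Then q_{North} = 29 − 0.5·16.75 = 20.625.

16.75, 20.625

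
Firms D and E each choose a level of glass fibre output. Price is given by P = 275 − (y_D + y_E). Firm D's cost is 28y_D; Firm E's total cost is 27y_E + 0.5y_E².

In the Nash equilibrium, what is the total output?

Firm D's profit: π = y_D(275 − (y_D + y_E)) − 28y_D.
∂π/∂y_D = 247 − 2y_D − y_E = 0, so y_D = 123.5 − 0.5y_E.
For E: ∂π/∂y_E = 248 − 3y_E − y_D = 0 ⇒ y_E = 248/3 − (1/3)y_D.
Solving the two reaction functions simultaneously: (1 − (−0.5)(−1/3))y_D = 123.5 − 0.5·(248/3), so (5/6)y_D = 493/6 and y_D = 98.6.
Then y_E = 248/3 − (1/3)·98.6 = 49.8.
Total output: 98.6 + 49.8 = 148.4.

148.4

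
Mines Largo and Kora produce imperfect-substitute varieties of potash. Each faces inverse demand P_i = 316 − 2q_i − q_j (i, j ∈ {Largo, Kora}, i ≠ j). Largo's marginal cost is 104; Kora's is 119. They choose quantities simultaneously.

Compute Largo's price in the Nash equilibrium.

190.8

Mine Largo's profit: π = q_{Largo}(316 − 2q_{Largo} − q_{Kora}) − 104q_{Largo}.
∂π/∂q_{Largo} = 212 − 4q_{Largo} − q_{Kora} = 0 ⇒ q_{Largo} = 53 − 0.25q_{Kora}.
Similarly q_{Kora} = 49.25 − 0.25q_{Largo}.
Substituting the second reaction function into the first: q_{Largo} = 53 − 0.25(49.25 − 0.25q_{Largo}), which gives 0.9375q_{Largo} = 40.6875 ⇒ q_{Largo} = 43.4.
Then q_{Kora} = 49.25 − 0.25·43.4 = 38.4.
P_{Largo} = 316 − 2·43.4 − 38.4 = 190.8.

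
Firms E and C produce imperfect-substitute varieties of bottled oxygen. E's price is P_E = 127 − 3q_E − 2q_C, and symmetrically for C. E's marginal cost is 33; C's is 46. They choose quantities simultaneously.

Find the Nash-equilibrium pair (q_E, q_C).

12.5625, 9.3125

Firm E's profit: π = q_E(127 − 3q_E − 2q_C) − 33q_E.
∂π/∂q_E = 94 − 6q_E − 2q_C = 0 ⇒ q_E = 47/3 − (1/3)q_C.
Similarly q_C = 13.5 − (1/3)q_E.
Solving the two reaction functions simultaneously: (1 − (−1/3)(−1/3))q_E = 47/3 − (1/3)·13.5, so (8/9)q_E = 67/6 and q_E = 12.5625.
Then q_C = 13.5 − (1/3)·12.5625 = 9.3125.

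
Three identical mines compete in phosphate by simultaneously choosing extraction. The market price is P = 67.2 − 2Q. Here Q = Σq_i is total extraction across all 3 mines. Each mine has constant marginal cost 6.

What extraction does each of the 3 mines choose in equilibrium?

7.65

A representative mine's profit is π_i = q_i(67.2 − 2Q) − 6q_i, with Q = q_i + Σ_{j≠i} q_j.
First-order condition: 61.2 − 4q_i − 2Σ_{j≠i} q_j = 0.
In a symmetric equilibrium every mine chooses the same q, so Σ_{j≠i} q_j = 2q. The condition becomes 61.2 − 8q = 0, giving q = 61.2/8 = 7.65.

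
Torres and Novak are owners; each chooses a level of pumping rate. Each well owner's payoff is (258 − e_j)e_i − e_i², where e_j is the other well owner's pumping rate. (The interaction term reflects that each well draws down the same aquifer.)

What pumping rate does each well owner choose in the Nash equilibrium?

Torres's payoff is (258 − e_N)e_T − e_T².
∂π/∂e_T = 258 − e_N − 2e_T = 0, so e_T = 129 − 0.5e_N.
By symmetry e_N = e_T; substituting into the reaction function, 1.5e_T = 129 and e_T = 86.

86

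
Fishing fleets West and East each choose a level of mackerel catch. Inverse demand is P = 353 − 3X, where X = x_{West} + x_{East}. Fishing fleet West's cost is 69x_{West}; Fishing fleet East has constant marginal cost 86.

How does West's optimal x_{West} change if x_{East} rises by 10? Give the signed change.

-5

Fishing fleet West's profit: π = x_{West}(353 − 3(x_{West} + x_{East})) − 69x_{West}.
∂π/∂x_{West} = 284 − 6x_{West} − 3x_{East} = 0, so x_{West} = 142/3 − 0.5x_{East}.
The reaction-function slope is −0.5, so a 10-unit rise in x_{East} moves x_{West} by −0.5 × 10 = −5. West's best response falls — the actions are strategic substitutes.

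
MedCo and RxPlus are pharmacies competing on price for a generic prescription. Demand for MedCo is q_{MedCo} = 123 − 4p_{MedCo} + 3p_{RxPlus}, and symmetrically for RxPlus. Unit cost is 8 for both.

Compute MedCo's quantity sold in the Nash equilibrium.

MedCo's profit: π = (p_{MedCo} − 8)(123 − 4p_{MedCo} + 3p_{RxPlus}).
∂π/∂p_{MedCo} = 155 − 8p_{MedCo} + 3p_{RxPlus} = 0 ⇒ p_{MedCo} = 19.375 + 0.375p_{RxPlus}.
By symmetry p_{RxPlus} = p_{MedCo}; substituting into the reaction function, 0.625p_{MedCo} = 19.375 and p_{MedCo} = 31.
q_{MedCo} = 123 − 4·31 + 3·31 = 92.

92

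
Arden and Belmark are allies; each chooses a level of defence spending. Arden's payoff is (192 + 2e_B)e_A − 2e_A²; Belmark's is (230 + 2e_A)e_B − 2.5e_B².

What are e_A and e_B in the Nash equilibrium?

Expanding Arden's payoff: 192e_A + 2e_Be_A − 2e_A².
∂π/∂e_A = 192 + 2e_B − 4e_A = 0, so e_A = 48 + 0.5e_B.
Likewise for Belmark: e_B = 46 + 0.4e_A.
Substituting the second reaction function into the first: e_A = 48 + 0.5(46 + 0.4e_A), which gives 0.8e_A = 71 ⇒ e_A = 88.75.
Then e_B = 46 + 0.4·88.75 = 81.5.

88.75, 81.5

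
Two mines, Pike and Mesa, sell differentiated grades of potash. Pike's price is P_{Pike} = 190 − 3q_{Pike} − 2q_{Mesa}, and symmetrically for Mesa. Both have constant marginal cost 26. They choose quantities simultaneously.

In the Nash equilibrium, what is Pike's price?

87.5

Mine Pike's profit: π = q_{Pike}(190 − 3q_{Pike} − 2q_{Mesa}) − 26q_{Pike}.
∂π/∂q_{Pike} = 164 − 6q_{Pike} − 2q_{Mesa} = 0 ⇒ q_{Pike} = 82/3 − (1/3)q_{Mesa}.
The game is symmetric, so in equilibrium q_{Mesa} = q_{Pike}: the reaction function gives (4/3)q_{Pike} = 82/3, hence q_{Pike} = 20.5.
P_{Pike} = 190 − 3·20.5 − 2·20.5 = 87.5.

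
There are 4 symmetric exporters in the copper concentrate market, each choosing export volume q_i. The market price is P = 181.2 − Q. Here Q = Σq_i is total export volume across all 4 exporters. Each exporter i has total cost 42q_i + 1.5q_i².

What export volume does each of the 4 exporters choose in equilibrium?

17.4

A representative exporter's profit is π_i = q_i(181.2 − Q) − 42q_i − 1.5q_i², with Q = q_i + Σ_{j≠i} q_j.
First-order condition: 139.2 − 5q_i − Σ_{j≠i} q_j = 0.
In a symmetric equilibrium every exporter chooses the same q, so Σ_{j≠i} q_j = 3q. The condition becomes 139.2 − 8q = 0, giving q = 139.2/8 = 17.4.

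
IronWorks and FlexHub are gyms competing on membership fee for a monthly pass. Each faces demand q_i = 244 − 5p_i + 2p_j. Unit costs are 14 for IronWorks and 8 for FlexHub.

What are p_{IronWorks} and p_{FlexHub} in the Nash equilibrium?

IronWorks's profit: π = (p_{IronWorks} − 14)(244 − 5p_{IronWorks} + 2p_{FlexHub}).
∂π/∂p_{IronWorks} = 314 − 10p_{IronWorks} + 2p_{FlexHub} = 0 ⇒ p_{IronWorks} = 31.4 + 0.2p_{FlexHub}.
Similarly p_{FlexHub} = 28.4 + 0.2p_{IronWorks}.
Plugging p_{FlexHub} into IronWorks's best response: p_{IronWorks} = 31.4 + 0.2(28.4 + 0.2p_{IronWorks}) ⇒ 0.96p_{IronWorks} = 37.08, so p_{IronWorks} = 38.625.
Then p_{FlexHub} = 28.4 + 0.2·38.625 = 36.125.

38.625, 36.125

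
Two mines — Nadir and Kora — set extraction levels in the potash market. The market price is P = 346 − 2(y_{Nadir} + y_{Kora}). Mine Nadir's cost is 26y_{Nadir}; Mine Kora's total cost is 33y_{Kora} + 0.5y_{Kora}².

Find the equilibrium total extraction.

Mine Nadir's profit: π = y_{Nadir}(346 − 2(y_{Nadir} + y_{Kora})) − 26y_{Nadir}.
∂π/∂y_{Nadir} = 320 − 4y_{Nadir} − 2y_{Kora} = 0, so y_{Nadir} = 80 − 0.5y_{Kora}.
For Kora: ∂π/∂y_{Kora} = 313 − 5y_{Kora} − 2y_{Nadir} = 0 ⇒ y_{Kora} = 62.6 − 0.4y_{Nadir}.
Plugging y_{Kora} into Nadir's best response: y_{Nadir} = 80 − 0.5(62.6 − 0.4y_{Nadir}) ⇒ 0.8y_{Nadir} = 48.7, so y_{Nadir} = 60.875.
Then y_{Kora} = 62.6 − 0.4·60.875 = 38.25.
Total extraction: 60.875 + 38.25 = 99.125.

99.125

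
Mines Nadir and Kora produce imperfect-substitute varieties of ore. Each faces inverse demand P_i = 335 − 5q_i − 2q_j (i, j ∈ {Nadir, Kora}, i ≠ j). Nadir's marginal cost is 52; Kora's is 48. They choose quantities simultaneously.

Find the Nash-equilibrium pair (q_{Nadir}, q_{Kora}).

Mine Nadir's profit: π = q_{Nadir}(335 − 5q_{Nadir} − 2q_{Kora}) − 52q_{Nadir}.
∂π/∂q_{Nadir} = 283 − 10q_{Nadir} − 2q_{Kora} = 0 ⇒ q_{Nadir} = 28.3 − 0.2q_{Kora}.
Similarly q_{Kora} = 28.7 − 0.2q_{Nadir}.
Plugging q_{Kora} into Nadir's best response: q_{Nadir} = 28.3 − 0.2(28.7 − 0.2q_{Nadir}) ⇒ 0.96q_{Nadir} = 22.56, so q_{Nadir} = 23.5.
Then q_{Kora} = 28.7 − 0.2·23.5 = 24.

23.5, 24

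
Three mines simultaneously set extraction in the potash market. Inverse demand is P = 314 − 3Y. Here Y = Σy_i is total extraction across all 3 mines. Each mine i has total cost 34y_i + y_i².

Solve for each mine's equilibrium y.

A representative mine's profit is π_i = y_i(314 − 3Y) − 34y_i − y_i², with Y = y_i + Σ_{j≠i} y_j.
First-order condition: 280 − 8y_i − 3Σ_{j≠i} y_j = 0.
Imposing symmetry (y_j = y for all j) turns Σ_{j≠i} y_j into 2y, so 280 = 14y and y = 20.

20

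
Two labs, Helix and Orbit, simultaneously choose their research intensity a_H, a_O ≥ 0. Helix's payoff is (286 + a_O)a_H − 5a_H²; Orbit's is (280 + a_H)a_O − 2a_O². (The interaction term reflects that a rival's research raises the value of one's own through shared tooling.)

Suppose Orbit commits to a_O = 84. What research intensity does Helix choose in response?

Expanding Helix's payoff: 286a_H + a_Oa_H − 5a_H².
∂π/∂a_H = 286 + a_O − 10a_H = 0, so a_H = 28.6 + 0.1a_O.
At a_O = 84: a_H = 28.6 + 0.1·84 = 37.

37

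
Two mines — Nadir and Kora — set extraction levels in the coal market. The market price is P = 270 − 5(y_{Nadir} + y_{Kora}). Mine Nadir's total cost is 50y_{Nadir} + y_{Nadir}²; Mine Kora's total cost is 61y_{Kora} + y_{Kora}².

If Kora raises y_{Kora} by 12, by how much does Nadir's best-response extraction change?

-5

Mine Nadir's profit: π = y_{Nadir}(270 − 5(y_{Nadir} + y_{Kora})) − 50y_{Nadir} − y_{Nadir}².
∂π/∂y_{Nadir} = 220 − 12y_{Nadir} − 5y_{Kora} = 0, so y_{Nadir} = 55/3 − (5/12)y_{Kora}.
The reaction-function slope is −5/12, so a 12-unit rise in y_{Kora} moves y_{Nadir} by −5/12 × 12 = −5. Nadir's best response falls — the actions are strategic substitutes.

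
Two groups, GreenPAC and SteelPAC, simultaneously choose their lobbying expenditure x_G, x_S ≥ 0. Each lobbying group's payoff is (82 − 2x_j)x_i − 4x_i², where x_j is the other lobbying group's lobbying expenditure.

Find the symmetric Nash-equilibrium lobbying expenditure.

8.2

GreenPAC's payoff is (82 − 2x_S)x_G − 4x_G².
∂π/∂x_G = 82 − 2x_S − 8x_G = 0, so x_G = 10.25 − 0.25x_S.
By symmetry x_S = x_G; substituting into the reaction function, 1.25x_G = 10.25 and x_G = 8.2.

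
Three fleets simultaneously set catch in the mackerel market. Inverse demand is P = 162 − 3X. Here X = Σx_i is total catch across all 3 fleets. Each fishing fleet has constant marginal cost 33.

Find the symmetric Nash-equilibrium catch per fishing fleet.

A representative fishing fleet's profit is π_i = x_i(162 − 3X) − 33x_i, with X = x_i + Σ_{j≠i} x_j.
First-order condition: 129 − 6x_i − 3Σ_{j≠i} x_j = 0.
In a symmetric equilibrium every fishing fleet chooses the same x, so Σ_{j≠i} x_j = 2x. The condition becomes 129 − 12x = 0, giving x = 129/12 = 10.75.

10.75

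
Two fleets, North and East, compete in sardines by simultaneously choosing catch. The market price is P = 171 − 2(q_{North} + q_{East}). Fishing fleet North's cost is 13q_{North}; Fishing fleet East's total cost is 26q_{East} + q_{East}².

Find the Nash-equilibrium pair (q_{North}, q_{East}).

Fishing fleet North's profit: π = q_{North}(171 − 2(q_{North} + q_{East})) − 13q_{North}.
∂π/∂q_{North} = 158 − 4q_{North} − 2q_{East} = 0, so q_{North} = 39.5 − 0.5q_{East}.
For East: ∂π/∂q_{East} = 145 − 6q_{East} − 2q_{North} = 0 ⇒ q_{East} = 145/6 − (1/3)q_{North}.
Substituting the second reaction function into the first: q_{North} = 39.5 − 0.5(145/6 − (1/3)q_{North}), which gives (5/6)q_{North} = 329/12 ⇒ q_{North} = 32.9.
Then q_{East} = 145/6 − (1/3)·32.9 = 13.2.

32.9, 13.2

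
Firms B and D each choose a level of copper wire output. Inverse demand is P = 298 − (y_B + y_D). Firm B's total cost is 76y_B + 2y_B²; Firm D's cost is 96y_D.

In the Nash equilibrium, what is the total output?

112

Firm B's profit: π = y_B(298 − (y_B + y_D)) − 76y_B − 2y_B².
∂π/∂y_B = 222 − 6y_B − y_D = 0, so y_B = 37 − (1/6)y_D.
For D: ∂π/∂y_D = 202 − 2y_D − y_B = 0 ⇒ y_D = 101 − 0.5y_B.
Substituting the second reaction function into the first: y_B = 37 − (1/6)(101 − 0.5y_B), which gives (11/12)y_B = 121/6 ⇒ y_B = 22.
Then y_D = 101 − 0.5·22 = 90.
Total output: 22 + 90 = 112.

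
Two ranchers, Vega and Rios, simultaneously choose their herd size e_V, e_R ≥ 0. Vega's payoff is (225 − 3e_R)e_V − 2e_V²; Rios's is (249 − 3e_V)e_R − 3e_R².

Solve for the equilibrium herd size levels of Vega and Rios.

Expanding Vega's payoff: 225e_V − 3e_Re_V − 2e_V².
∂π/∂e_V = 225 − 3e_R − 4e_V = 0, so e_V = 56.25 − 0.75e_R.
Likewise for Rios: e_R = 41.5 − 0.5e_V.
Substituting the second reaction function into the first: e_V = 56.25 − 0.75(41.5 − 0.5e_V), which gives 0.625e_V = 25.125 ⇒ e_V = 40.2.
Then e_R = 41.5 − 0.5·40.2 = 21.4.

40.2, 21.4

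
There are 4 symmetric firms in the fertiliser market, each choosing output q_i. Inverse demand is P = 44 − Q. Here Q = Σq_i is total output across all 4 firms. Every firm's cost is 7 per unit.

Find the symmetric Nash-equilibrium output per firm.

A representative firm's profit is π_i = q_i(44 − Q) − 7q_i, with Q = q_i + Σ_{j≠i} q_j.
First-order condition: 37 − 2q_i − Σ_{j≠i} q_j = 0.
Imposing symmetry (q_j = q for all j) turns Σ_{j≠i} q_j into 3q, so 37 = 5q and q = 7.4.

7.4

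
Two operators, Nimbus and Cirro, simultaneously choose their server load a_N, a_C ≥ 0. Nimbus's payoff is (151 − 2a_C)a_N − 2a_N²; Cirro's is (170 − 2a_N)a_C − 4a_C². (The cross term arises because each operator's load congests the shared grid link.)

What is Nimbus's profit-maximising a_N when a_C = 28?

Expanding Nimbus's payoff: 151a_N − 2a_Ca_N − 2a_N².
∂π/∂a_N = 151 − 2a_C − 4a_N = 0, so a_N = 37.75 − 0.5a_C.
At a_C = 28: a_N = 37.75 − 0.5·28 = 23.75.

23.75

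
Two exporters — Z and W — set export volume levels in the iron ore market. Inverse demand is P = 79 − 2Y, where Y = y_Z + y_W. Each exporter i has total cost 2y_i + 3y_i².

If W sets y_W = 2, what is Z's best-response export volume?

7.3

Exporter Z's profit: π = y_Z(79 − 2(y_Z + y_W)) − 2y_Z − 3y_Z².
∂π/∂y_Z = 77 − 10y_Z − 2y_W = 0, so y_Z = 7.7 − 0.2y_W.
At y_W = 2: y_Z = 7.7 − 0.2·2 = 7.3.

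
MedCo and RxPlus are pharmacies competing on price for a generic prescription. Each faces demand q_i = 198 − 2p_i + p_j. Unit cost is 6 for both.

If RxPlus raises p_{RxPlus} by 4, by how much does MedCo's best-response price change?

MedCo's profit: π = (p_{MedCo} − 6)(198 − 2p_{MedCo} + p_{RxPlus}).
∂π/∂p_{MedCo} = 210 − 4p_{MedCo} + p_{RxPlus} = 0 ⇒ p_{MedCo} = 52.5 + 0.25p_{RxPlus}.
The reaction-function slope is 0.25, so a 4-unit rise in p_{RxPlus} moves p_{MedCo} by 0.25 × 4 = 1. MedCo's best response rises — the actions are strategic complements.

1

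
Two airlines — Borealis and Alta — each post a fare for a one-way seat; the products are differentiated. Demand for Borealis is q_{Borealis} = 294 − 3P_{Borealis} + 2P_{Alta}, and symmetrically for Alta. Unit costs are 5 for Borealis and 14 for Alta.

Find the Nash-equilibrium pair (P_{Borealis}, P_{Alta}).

Borealis's profit: π = (P_{Borealis} − 5)(294 − 3P_{Borealis} + 2P_{Alta}).
∂π/∂P_{Borealis} = 309 − 6P_{Borealis} + 2P_{Alta} = 0 ⇒ P_{Borealis} = 51.5 + (1/3)P_{Alta}.
Similarly P_{Alta} = 56 + (1/3)P_{Borealis}.
Solving the two reaction functions simultaneously: (1 − (1/3)(1/3))P_{Borealis} = 51.5 + (1/3)·56, so (8/9)P_{Borealis} = 421/6 and P_{Borealis} = 78.9375.
Then P_{Alta} = 56 + (1/3)·78.9375 = 82.3125.

78.9375, 82.3125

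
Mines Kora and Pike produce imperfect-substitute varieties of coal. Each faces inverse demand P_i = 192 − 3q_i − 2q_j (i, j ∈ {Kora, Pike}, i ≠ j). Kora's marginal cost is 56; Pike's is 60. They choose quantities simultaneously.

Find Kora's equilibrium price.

107.75

Mine Kora's profit: π = q_{Kora}(192 − 3q_{Kora} − 2q_{Pike}) − 56q_{Kora}.
∂π/∂q_{Kora} = 136 − 6q_{Kora} − 2q_{Pike} = 0 ⇒ q_{Kora} = 68/3 − (1/3)q_{Pike}.
Similarly q_{Pike} = 22 − (1/3)q_{Kora}.
Solving the two reaction functions simultaneously: (1 − (−1/3)(−1/3))q_{Kora} = 68/3 − (1/3)·22, so (8/9)q_{Kora} = 46/3 and q_{Kora} = 17.25.
Then q_{Pike} = 22 − (1/3)·17.25 = 16.25.
P_{Kora} = 192 − 3·17.25 − 2·16.25 = 107.75.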